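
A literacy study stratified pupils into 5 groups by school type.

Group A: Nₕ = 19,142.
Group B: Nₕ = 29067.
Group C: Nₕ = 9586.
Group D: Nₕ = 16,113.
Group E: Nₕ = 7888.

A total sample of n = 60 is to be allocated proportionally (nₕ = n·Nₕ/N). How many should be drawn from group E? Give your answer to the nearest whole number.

6

Share of group E = 7888/81796 = 0.09644.
Allocate 60 × 0.09644 = 5.786... → 6.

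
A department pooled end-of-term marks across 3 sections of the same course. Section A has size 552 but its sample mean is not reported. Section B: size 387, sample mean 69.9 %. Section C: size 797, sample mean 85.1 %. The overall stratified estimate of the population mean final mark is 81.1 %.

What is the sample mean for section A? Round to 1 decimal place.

N = 552 + 387 + 797 = 1736.
Overall total = μ·N = 81.1·1736 = 140789.6.
Subtract the known strata: 387·69.9 + 797·85.1 = 94876.
Remaining total for section A: 140789.6 − 94876 = 45913.6.
Divide by its size: 45913.6 / 552 = 83.177... → 83.2.

83.2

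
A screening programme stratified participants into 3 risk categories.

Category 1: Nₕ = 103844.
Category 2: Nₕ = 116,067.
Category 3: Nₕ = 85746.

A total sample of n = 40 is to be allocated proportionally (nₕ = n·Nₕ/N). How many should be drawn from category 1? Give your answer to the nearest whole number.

Share of category 1 = 103844/305657 = 0.33974.
Allocate 40 × 0.33974 = 13.590... → 14.

14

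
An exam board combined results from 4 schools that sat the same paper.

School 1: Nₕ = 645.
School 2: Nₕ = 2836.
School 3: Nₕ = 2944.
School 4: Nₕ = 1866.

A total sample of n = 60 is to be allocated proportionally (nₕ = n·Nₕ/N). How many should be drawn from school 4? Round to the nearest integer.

Share of school 4 = 1866/8291 = 0.22506.
Allocate 60 × 0.22506 = 13.504... → 14.

14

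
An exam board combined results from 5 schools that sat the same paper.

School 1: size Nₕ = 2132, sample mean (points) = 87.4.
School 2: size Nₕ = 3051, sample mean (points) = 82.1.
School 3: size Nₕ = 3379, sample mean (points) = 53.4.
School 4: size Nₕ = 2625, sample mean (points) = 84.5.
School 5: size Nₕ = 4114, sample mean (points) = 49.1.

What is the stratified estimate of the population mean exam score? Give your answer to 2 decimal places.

68.04

x̄_st = (Σ Nₕx̄ₕ) / (Σ Nₕ) = (2132·87.4 + 3051·82.1 + 3379·53.4 + 2625·84.5 + 4114·49.1) / 15301
= 1041072.4 / 15301 = 68.0395... → 68.04.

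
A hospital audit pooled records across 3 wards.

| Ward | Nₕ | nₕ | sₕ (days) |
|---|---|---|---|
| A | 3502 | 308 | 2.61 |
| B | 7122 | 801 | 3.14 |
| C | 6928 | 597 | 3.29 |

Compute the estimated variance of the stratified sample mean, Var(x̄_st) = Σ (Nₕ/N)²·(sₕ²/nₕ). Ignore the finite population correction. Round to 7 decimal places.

N = 17552; Wₕ = Nₕ/N.
ward A: (3502/17552)²·2.61²/308 = 0.0008804595
ward B: (7122/17552)²·3.14²/801 = 0.0020266441
ward C: (6928/17552)²·3.29²/597 = 0.0028247499
Sum = 0.0057318535 → 0.0057319.

0.0057319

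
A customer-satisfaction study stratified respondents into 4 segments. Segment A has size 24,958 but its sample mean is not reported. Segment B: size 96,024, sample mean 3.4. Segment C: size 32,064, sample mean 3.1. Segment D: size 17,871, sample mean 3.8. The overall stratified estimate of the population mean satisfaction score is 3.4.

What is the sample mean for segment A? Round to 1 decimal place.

3.5

Σ Nₕx̄ₕ = N·μ, so 24958·x̄_A = 170917·3.4 − (96024·3.4 + 32064·3.1 + 17871·3.8).
= 581117.8 − 493789.8 = 87328.
x̄_A = 87328 / 24958 = 3.499... → 3.5.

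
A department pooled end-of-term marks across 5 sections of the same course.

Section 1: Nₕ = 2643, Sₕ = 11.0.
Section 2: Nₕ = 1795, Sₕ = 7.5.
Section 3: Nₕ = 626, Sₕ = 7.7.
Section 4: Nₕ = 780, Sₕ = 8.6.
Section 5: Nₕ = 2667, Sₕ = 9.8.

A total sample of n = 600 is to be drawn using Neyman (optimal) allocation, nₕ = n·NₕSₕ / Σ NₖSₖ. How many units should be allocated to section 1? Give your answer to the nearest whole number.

Σ NₕSₕ = 2643·11.0 + 1795·7.5 + 626·7.7 + 780·8.6 + 2667·9.8 = 80200.3.
Share for 1: 29073/80200.3 = 0.36250.
n_1 = 600 × 0.36250 = 217.503... → 218.

218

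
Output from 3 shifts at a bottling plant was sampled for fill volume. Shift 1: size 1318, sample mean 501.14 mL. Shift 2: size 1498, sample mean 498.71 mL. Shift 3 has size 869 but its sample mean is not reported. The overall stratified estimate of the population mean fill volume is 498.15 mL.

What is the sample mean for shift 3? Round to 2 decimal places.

492.65

Σ Nₕx̄ₕ = N·μ, so 869·x̄_3 = 3685·498.15 − (1318·501.14 + 1498·498.71).
= 1835682.75 − 1407570.1 = 428112.65.
x̄_3 = 428112.65 / 869 = 492.6498... → 492.65.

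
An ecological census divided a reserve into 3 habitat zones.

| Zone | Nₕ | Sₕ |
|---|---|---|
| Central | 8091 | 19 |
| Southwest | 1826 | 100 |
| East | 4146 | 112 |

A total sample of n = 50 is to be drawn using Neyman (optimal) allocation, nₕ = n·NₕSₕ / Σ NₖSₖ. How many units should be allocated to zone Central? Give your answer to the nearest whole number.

Σ NₕSₕ = 8091·19 + 1826·100 + 4146·112 = 800681.
Share for Central: 153729/800681 = 0.19200.
n_Central = 50 × 0.19200 = 9.600... → 10.

10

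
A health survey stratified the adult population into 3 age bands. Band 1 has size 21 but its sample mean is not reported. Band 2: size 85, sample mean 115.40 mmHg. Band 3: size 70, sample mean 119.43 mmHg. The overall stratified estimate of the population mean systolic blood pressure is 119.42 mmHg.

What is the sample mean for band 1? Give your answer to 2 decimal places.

Σ Nₕx̄ₕ = N·μ, so 21·x̄_1 = 176·119.42 − (85·115.40 + 70·119.43).
= 21017.92 − 18169.1 = 2848.82.
x̄_1 = 2848.82 / 21 = 135.6581... → 135.66.

135.66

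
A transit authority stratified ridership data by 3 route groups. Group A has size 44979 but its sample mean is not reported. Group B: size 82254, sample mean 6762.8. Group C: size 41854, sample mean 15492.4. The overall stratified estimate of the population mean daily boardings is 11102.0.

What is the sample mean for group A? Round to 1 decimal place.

14951.8

N = 44979 + 82254 + 41854 = 169087.
Overall total = μ·N = 11102.0·169087 = 1877203874.
Subtract the known strata: 82254·6762.8 + 41854·15492.4 = 1204686260.8.
Remaining total for group A: 1877203874 − 1204686260.8 = 672517613.2.
Divide by its size: 672517613.2 / 44979 = 14951.813... → 14951.8.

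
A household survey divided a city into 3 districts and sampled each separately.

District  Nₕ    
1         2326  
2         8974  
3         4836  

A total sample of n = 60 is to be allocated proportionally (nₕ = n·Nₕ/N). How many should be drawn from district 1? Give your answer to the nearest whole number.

9

Share of district 1 = 2326/16136 = 0.14415.
Allocate 60 × 0.14415 = 8.649... → 9.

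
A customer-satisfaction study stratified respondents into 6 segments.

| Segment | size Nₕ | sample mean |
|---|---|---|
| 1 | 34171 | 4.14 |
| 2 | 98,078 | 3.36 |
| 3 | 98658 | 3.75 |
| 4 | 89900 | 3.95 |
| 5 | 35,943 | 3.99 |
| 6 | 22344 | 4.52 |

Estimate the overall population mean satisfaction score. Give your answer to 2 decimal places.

3.80

N = 379094; weights Wₕ = Nₕ/N = (0.0901, 0.2587, 0.2602, 0.2371, 0.0948, 0.0589).
x̄_st = Σ Wₕ·x̄ₕ = 0.0901·4.14 + 0.2587·3.36 + 0.2602·3.75 + 0.2371·3.95 + 0.0948·3.99 + 0.0589·4.52 ≈ 3.7998...
→ 3.80.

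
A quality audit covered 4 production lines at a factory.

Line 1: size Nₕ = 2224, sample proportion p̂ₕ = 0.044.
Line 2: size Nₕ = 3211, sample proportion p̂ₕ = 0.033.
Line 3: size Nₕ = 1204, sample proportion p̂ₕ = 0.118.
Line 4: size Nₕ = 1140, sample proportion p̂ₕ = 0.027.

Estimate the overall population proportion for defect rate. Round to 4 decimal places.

0.0484

N = 2224 + 3211 + 1204 + 1140 = 7779.
Overall proportion = Σ (Nₕ/N)·p̂ₕ.
Σ Nₕp̂ₕ = 97.856 + 105.963 + 142.072 + 30.78 = 376.671.
376.671 / 7779 = 0.048422... → 0.0484.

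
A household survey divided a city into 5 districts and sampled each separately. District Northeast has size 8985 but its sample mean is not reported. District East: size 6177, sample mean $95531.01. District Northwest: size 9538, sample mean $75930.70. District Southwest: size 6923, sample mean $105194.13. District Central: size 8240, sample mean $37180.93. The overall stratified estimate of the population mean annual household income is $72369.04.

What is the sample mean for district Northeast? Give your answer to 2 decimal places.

59643.31

Σ Nₕx̄ₕ = N·μ, so 8985·x̄_Northeast = 39863·72369.04 − (6177·95531.01 + 9538·75930.70 + 6923·105194.13 + 8240·37180.93).
= 2884847041.52 − 2348951890.56 = 535895150.96.
x̄_Northeast = 535895150.96 / 8985 = 59643.3112... → 59643.31.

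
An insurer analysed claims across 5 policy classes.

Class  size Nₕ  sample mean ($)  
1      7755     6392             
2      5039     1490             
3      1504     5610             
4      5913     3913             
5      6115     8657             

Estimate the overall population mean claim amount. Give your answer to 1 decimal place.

5378.4

N = 7755 + 5039 + 1504 + 5913 + 6115 = 26326.
Weight each subgroup mean by Nₕ/N and sum.
Σ Nₕx̄ₕ = 7755·6392 + 5039·1490 + 1504·5610 + 5913·3913 + 6115·8657 = 49569960 + 7508110 + 8437440 + 23137569 + 52937555 = 141590634.
Divide by N: 141590634 / 26326 = 5378.357... → 5378.4.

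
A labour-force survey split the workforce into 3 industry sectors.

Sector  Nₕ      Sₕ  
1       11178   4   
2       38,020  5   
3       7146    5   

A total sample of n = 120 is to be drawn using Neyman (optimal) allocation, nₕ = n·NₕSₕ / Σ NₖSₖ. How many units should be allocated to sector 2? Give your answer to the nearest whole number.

Σ NₕSₕ = 11178·4 + 38020·5 + 7146·5 = 270542.
Share for 2: 190100/270542 = 0.70266.
n_2 = 120 × 0.70266 = 84.320... → 84.

84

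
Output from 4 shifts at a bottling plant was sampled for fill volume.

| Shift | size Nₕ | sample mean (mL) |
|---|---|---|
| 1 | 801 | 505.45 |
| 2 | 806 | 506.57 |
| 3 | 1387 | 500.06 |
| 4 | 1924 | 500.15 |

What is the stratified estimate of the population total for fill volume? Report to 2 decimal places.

2469032.69

Population total = Σ Nₕ·x̄ₕ (each stratum's size times its mean).
801·505.45 + 806·506.57 + 1387·500.06 + 1924·500.15 = 404865.45 + 408295.42 + 693583.22 + 962288.6 = 2469032.69.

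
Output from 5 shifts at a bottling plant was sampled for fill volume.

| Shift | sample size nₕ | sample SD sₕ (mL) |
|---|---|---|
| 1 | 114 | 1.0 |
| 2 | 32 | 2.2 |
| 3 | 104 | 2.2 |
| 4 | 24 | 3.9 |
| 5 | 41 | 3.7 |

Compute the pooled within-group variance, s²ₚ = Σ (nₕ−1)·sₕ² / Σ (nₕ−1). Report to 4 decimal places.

5.3516

1: (114−1)·1.0² = 113·1 = 113
2: (32−1)·2.2² = 31·4.84 = 150.04
3: (104−1)·2.2² = 103·4.84 = 498.52
4: (24−1)·3.9² = 23·15.21 = 349.83
5: (41−1)·3.7² = 40·13.69 = 547.6
Numerator = 1658.99; denominator = Σ(nₕ−1) = 310.
s²ₚ = 1658.99/310 = 5.351581... → 5.3516.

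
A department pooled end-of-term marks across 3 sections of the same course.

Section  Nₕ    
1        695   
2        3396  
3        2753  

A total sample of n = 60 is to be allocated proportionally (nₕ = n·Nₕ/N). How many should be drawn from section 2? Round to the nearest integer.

30

N = 695 + 3396 + 2753 = 6844.
n_2 = 60·3396/6844 = 29.772... → 30.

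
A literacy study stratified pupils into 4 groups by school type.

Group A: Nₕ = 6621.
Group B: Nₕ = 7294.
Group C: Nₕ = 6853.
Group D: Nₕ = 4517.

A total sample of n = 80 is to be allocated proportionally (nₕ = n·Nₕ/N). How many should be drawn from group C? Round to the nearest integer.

22

N = 6621 + 7294 + 6853 + 4517 = 25285.
n_C = 80·6853/25285 = 21.682... → 22.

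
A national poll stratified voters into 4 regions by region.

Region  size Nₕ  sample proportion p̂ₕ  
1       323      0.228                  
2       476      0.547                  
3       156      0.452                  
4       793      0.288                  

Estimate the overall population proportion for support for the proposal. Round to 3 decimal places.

N = 323 + 476 + 156 + 793 = 1748.
Overall proportion = Σ (Nₕ/N)·p̂ₕ.
Σ Nₕp̂ₕ = 73.644 + 260.372 + 70.512 + 228.384 = 632.912.
632.912 / 1748 = 0.36208... → 0.362.

0.362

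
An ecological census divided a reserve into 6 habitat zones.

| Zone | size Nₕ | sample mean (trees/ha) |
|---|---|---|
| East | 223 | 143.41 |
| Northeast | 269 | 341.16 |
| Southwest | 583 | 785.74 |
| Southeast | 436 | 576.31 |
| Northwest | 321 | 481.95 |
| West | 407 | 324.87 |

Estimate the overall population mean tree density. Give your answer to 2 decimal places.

500.24

N = 223 + 269 + 583 + 436 + 321 + 407 = 2239.
The stratified mean weights each stratum mean by its population share Nₕ/N.
Σ Nₕx̄ₕ = 223·143.41 + 269·341.16 + 583·785.74 + 436·576.31 + 321·481.95 + 407·324.87 = 31980.43 + 91772.04 + 458086.42 + 251271.16 + 154705.95 + 132222.09 = 1120038.09.
Divide by N: 1120038.09 / 2239 = 500.2403... → 500.24.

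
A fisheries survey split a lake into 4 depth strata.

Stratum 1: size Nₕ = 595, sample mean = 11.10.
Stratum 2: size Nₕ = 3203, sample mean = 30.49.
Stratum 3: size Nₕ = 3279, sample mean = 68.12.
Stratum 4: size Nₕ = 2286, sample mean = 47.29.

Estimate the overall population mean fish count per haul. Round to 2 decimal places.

N = 595 + 3203 + 3279 + 2286 = 9363.
Overall mean = Σ (Nₕ/N)·x̄ₕ — weight by population share, not a simple average.
Σ Nₕx̄ₕ = 595·11.10 + 3203·30.49 + 3279·68.12 + 2286·47.29 = 6604.5 + 97659.47 + 223365.48 + 108104.94 = 435734.39.
Divide by N: 435734.39 / 9363 = 46.5379... → 46.54.

46.54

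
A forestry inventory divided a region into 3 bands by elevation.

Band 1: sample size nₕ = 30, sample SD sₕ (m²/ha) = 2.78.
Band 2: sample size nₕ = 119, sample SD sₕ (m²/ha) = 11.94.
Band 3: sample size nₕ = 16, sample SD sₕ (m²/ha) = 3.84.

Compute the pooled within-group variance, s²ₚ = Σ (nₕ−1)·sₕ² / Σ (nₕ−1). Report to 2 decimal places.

1: (30−1)·2.78² = 29·7.7284 = 224.1236
2: (119−1)·11.94² = 118·142.5636 = 16822.5048
3: (16−1)·3.84² = 15·14.7456 = 221.184
Numerator = 17267.8124; denominator = Σ(nₕ−1) = 162.
s²ₚ = 17267.8124/162 = 106.5914... → 106.59.

106.59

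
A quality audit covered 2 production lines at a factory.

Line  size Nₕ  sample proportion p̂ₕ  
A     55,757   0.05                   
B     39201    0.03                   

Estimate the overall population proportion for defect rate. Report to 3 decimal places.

Wₕ = Nₕ/N with N = 94958: 0.5872, 0.4128.
p̂_st = 0.5872·0.05 + 0.4128·0.03 ≈ 0.04174... → 0.042.

0.042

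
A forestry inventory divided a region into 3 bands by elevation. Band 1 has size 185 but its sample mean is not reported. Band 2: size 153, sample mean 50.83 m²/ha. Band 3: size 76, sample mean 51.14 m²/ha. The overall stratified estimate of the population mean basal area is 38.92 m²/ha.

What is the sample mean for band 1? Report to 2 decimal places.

24.05

Σ Nₕx̄ₕ = N·μ, so 185·x̄_1 = 414·38.92 − (153·50.83 + 76·51.14).
= 16112.88 − 11663.63 = 4449.25.
x̄_1 = 4449.25 / 185 = 24.05 → 24.05.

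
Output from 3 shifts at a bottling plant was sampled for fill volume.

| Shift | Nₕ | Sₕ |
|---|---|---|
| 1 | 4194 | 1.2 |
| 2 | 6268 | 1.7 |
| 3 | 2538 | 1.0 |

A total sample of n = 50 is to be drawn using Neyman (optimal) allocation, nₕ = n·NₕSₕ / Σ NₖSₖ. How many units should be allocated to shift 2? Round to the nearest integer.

1: NₕSₕ = 4194·1.2 = 5032.8
2: NₕSₕ = 6268·1.7 = 10655.6
3: NₕSₕ = 2538·1.0 = 2538
Σ NₕSₕ = 18226.4.
n_2 = 50·10655.6/18226.4 = 29.231... → 29.

29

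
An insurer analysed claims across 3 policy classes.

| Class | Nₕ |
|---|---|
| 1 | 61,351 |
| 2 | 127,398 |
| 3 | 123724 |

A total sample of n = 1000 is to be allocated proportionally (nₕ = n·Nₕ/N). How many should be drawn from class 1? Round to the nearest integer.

Share of class 1 = 61351/312473 = 0.19634.
Allocate 1000 × 0.19634 = 196.340... → 196.

196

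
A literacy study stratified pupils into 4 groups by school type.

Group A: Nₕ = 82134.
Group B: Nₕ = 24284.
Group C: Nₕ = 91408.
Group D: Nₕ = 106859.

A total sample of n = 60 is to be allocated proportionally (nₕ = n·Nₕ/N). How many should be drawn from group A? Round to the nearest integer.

Share of group A = 82134/304685 = 0.26957.
Allocate 60 × 0.26957 = 16.174... → 16.

16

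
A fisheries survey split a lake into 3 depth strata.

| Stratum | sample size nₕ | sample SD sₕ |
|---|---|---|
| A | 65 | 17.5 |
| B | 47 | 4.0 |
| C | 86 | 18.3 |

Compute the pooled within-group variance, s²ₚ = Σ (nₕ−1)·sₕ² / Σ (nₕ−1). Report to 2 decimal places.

A: (65−1)·17.5² = 64·306.25 = 19600
B: (47−1)·4.0² = 46·16 = 736
C: (86−1)·18.3² = 85·334.89 = 28465.65
Numerator = 48801.65; denominator = Σ(nₕ−1) = 195.
s²ₚ = 48801.65/195 = 250.2649... → 250.26.

250.26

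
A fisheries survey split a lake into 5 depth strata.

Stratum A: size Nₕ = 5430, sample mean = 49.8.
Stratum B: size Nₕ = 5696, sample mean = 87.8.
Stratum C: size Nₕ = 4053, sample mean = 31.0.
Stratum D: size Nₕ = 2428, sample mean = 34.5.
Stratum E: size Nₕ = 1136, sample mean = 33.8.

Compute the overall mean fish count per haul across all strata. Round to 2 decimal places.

54.33

x̄_st = (Σ Nₕx̄ₕ) / (Σ Nₕ) = (5430·49.8 + 5696·87.8 + 4053·31.0 + 2428·34.5 + 1136·33.8) / 18743
= 1018328.6 / 18743 = 54.3311... → 54.33.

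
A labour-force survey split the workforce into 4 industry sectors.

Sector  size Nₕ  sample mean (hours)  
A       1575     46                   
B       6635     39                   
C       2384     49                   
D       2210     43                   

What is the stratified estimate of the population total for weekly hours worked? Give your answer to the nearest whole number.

543061

A: 1575·46 = 72450
B: 6635·39 = 258765
C: 2384·49 = 116816
D: 2210·43 = 95030
τ̂ = Σ Nₕx̄ₕ = 543061.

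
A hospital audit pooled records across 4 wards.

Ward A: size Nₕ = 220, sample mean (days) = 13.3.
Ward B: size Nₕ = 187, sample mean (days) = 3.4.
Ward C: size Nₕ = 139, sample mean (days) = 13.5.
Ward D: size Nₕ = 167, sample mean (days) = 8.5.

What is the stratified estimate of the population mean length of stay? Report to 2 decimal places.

x̄_st = (Σ Nₕx̄ₕ) / (Σ Nₕ) = (220·13.3 + 187·3.4 + 139·13.5 + 167·8.5) / 713
= 6857.8 / 713 = 9.6182... → 9.62.

9.62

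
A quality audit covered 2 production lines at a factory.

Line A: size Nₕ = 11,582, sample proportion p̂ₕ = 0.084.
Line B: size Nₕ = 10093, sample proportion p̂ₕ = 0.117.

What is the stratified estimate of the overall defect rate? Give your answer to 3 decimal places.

N = 11582 + 10093 = 21675.
Overall proportion = Σ (Nₕ/N)·p̂ₕ.
Σ Nₕp̂ₕ = 972.888 + 1180.881 = 2153.769.
2153.769 / 21675 = 0.09937... → 0.099.

0.099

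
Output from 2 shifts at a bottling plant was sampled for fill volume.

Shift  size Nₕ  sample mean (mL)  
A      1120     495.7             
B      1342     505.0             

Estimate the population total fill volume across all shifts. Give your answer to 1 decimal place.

1232894.0

Population total = Σ Nₕ·x̄ₕ (each stratum's size times its mean).
1120·495.7 + 1342·505.0 = 555184 + 677710 = 1232894.0.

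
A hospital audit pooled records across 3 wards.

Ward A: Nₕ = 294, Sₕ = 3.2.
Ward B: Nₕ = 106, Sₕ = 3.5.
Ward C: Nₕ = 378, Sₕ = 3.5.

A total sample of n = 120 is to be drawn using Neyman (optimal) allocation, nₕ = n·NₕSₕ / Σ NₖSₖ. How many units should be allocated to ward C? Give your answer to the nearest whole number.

60

A: NₕSₕ = 294·3.2 = 940.8
B: NₕSₕ = 106·3.5 = 371
C: NₕSₕ = 378·3.5 = 1323
Σ NₕSₕ = 2634.8.
n_C = 120·1323/2634.8 = 60.255... → 60.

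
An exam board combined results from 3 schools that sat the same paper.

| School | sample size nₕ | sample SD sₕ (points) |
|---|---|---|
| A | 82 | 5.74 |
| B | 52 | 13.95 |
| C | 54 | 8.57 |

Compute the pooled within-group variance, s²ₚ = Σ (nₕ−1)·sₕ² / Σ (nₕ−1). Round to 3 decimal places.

Degrees of freedom: 81 + 51 + 53 = 185.
Σ(nₕ−1)sₕ² = 81·32.9476 + 51·194.6025 + 53·73.4449 = 16486.0628.
s²ₚ = 16486.0628 / 185 = 89.11385... → 89.114.

89.114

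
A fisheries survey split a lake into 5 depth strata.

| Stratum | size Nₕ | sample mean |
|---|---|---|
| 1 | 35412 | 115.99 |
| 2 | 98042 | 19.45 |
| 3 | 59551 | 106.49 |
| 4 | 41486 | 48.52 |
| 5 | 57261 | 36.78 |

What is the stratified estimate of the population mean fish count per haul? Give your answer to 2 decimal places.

56.47

x̄_st = (Σ Nₕx̄ₕ) / (Σ Nₕ) = (35412·115.99 + 98042·19.45 + 59551·106.49 + 41486·48.52 + 57261·36.78) / 291752
= 16474901.07 / 291752 = 56.4689... → 56.47.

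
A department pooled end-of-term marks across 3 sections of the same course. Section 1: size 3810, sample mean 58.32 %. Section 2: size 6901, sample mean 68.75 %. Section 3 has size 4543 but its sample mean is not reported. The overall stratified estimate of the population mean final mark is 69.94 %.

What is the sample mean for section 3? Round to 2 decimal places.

81.49

Σ Nₕx̄ₕ = N·μ, so 4543·x̄_3 = 15254·69.94 − (3810·58.32 + 6901·68.75).
= 1066864.76 − 696642.95 = 370221.81.
x̄_3 = 370221.81 / 4543 = 81.4928... → 81.49.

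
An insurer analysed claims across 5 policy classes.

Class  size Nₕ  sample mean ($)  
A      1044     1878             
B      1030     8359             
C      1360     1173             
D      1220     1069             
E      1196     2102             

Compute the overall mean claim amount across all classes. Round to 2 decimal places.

2732.28

N = 1044 + 1030 + 1360 + 1220 + 1196 = 5850.
Weight each subgroup mean by Nₕ/N and sum.
Σ Nₕx̄ₕ = 1044·1878 + 1030·8359 + 1360·1173 + 1220·1069 + 1196·2102 = 1960632 + 8609770 + 1595280 + 1304180 + 2513992 = 15983854.
Divide by N: 15983854 / 5850 = 2732.2827... → 2732.28.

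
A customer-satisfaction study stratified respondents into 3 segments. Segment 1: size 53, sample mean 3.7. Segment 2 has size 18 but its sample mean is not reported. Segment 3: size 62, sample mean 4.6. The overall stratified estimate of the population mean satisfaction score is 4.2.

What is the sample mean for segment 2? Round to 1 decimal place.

4.3

N = 53 + 18 + 62 = 133.
Overall total = μ·N = 4.2·133 = 558.6.
Subtract the known strata: 53·3.7 + 62·4.6 = 481.3.
Remaining total for segment 2: 558.6 − 481.3 = 77.3.
Divide by its size: 77.3 / 18 = 4.294... → 4.3.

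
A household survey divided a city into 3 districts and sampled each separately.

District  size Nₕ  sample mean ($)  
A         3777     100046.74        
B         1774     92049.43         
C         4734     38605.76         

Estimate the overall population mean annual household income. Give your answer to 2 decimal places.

70387.16

x̄_st = (Σ Nₕx̄ₕ) / (Σ Nₕ) = (3777·100046.74 + 1774·92049.43 + 4734·38605.76) / 10285
= 723931893.64 / 10285 = 70387.1554... → 70387.16.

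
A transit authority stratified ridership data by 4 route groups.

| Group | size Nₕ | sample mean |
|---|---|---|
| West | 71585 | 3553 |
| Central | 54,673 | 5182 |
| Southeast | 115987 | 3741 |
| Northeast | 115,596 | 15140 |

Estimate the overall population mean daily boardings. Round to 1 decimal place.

N = 357841; weights Wₕ = Nₕ/N = (0.2000, 0.1528, 0.3241, 0.3230).
x̄_st = Σ Wₕ·x̄ₕ = 0.2000·3553 + 0.1528·5182 + 0.3241·3741 + 0.3230·15140 ≈ 7605.858...
→ 7605.9.

7605.9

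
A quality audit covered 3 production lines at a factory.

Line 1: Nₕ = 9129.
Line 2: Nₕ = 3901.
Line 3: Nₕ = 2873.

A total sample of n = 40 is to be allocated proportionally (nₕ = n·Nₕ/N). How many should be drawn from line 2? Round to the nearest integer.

10

N = 9129 + 3901 + 2873 = 15903.
n_2 = 40·3901/15903 = 9.812... → 10.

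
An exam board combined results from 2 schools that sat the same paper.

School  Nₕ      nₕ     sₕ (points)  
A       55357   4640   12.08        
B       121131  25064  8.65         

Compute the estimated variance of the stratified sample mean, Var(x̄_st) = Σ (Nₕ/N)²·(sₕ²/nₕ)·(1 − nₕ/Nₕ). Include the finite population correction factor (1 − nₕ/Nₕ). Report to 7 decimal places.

0.0039500

N = 176488; Wₕ = Nₕ/N.
school A: (55357/176488)²·12.08²/4640·(1 − 4640/55357) = 0.0028347295
school B: (121131/176488)²·8.65²/25064·(1 − 25064/121131) = 0.0011152725
Sum = 0.0039500020 → 0.0039500.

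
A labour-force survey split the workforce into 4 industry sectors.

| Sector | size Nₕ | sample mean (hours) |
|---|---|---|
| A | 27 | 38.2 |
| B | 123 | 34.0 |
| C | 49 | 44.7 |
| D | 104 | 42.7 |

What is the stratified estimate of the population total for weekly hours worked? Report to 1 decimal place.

A: 27·38.2 = 1031.4
B: 123·34.0 = 4182
C: 49·44.7 = 2190.3
D: 104·42.7 = 4440.8
τ̂ = Σ Nₕx̄ₕ = 11844.5.

11844.5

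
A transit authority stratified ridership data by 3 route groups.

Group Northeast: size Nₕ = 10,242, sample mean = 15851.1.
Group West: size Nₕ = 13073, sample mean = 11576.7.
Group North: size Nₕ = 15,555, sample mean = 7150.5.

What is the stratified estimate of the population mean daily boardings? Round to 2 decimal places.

10931.70

x̄_st = (Σ Nₕx̄ₕ) / (Σ Nₕ) = (10242·15851.1 + 13073·11576.7 + 15555·7150.5) / 38870
= 424915192.8 / 38870 = 10931.7004... → 10931.70.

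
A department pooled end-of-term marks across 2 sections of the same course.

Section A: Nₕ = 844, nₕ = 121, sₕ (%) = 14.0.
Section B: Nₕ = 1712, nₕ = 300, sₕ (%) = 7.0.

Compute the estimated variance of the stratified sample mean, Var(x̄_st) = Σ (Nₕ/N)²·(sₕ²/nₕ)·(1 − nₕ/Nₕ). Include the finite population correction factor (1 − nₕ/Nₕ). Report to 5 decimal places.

N = 2556; Wₕ = Nₕ/N.
section A: (844/2556)²·14.0²/121·(1 − 121/844) = 0.15129680
section B: (1712/2556)²·7.0²/300·(1 − 300/1712) = 0.06043543
Sum = 0.21173223 → 0.21173.

0.21173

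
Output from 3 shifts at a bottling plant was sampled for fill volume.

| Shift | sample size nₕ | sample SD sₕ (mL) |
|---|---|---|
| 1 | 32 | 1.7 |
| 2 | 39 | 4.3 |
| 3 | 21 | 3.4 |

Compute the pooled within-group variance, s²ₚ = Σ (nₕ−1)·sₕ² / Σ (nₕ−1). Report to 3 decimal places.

11.499

Degrees of freedom: 31 + 38 + 20 = 89.
Σ(nₕ−1)sₕ² = 31·2.89 + 38·18.49 + 20·11.56 = 1023.41.
s²ₚ = 1023.41 / 89 = 11.49899... → 11.499.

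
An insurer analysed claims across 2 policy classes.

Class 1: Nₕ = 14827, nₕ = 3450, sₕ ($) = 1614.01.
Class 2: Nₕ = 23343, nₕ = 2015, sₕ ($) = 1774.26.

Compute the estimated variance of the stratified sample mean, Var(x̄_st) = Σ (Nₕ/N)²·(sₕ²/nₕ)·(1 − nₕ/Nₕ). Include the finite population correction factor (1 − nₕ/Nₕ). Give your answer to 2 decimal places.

N = 38170. Term for each stratum: Wₕ²sₕ²/nₕ·(1−nₕ/Nₕ).
Var(x̄_st) = 87.42388 + 533.85333 = 621.27721 → 621.28.

621.28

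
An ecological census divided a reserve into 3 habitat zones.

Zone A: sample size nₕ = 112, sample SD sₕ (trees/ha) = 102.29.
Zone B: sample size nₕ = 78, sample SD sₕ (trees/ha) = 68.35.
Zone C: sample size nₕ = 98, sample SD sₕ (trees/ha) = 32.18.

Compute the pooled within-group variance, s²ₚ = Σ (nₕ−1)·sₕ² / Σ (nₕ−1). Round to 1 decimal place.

A: (112−1)·102.29² = 111·10463.2441 = 1161420.0951
B: (78−1)·68.35² = 77·4671.7225 = 359722.6325
C: (98−1)·32.18² = 97·1035.5524 = 100448.5828
Numerator = 1621591.3104; denominator = Σ(nₕ−1) = 285.
s²ₚ = 1621591.3104/285 = 5689.794... → 5689.8.

5689.8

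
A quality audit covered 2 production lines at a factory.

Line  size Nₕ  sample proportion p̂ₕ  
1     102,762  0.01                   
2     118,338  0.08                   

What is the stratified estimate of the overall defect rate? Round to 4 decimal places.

N = 102762 + 118338 = 221100.
Overall proportion = Σ (Nₕ/N)·p̂ₕ.
Σ Nₕp̂ₕ = 1027.62 + 9467.04 = 10494.66.
10494.66 / 221100 = 0.047466... → 0.0475.

0.0475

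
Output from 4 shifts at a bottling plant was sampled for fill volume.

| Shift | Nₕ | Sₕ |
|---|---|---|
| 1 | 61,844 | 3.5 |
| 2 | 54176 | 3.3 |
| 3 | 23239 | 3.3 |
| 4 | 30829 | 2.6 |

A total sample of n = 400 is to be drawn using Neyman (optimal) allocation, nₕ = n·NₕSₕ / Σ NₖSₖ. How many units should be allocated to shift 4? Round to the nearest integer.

58

Σ NₕSₕ = 61844·3.5 + 54176·3.3 + 23239·3.3 + 30829·2.6 = 552078.9.
Share for 4: 80155.4/552078.9 = 0.14519.
n_4 = 400 × 0.14519 = 58.075... → 58.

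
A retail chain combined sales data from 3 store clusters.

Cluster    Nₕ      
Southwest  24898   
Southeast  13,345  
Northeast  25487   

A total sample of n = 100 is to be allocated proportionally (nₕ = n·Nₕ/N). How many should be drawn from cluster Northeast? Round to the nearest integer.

40

N = 24898 + 13345 + 25487 = 63730.
n_Northeast = 100·25487/63730 = 39.992... → 40.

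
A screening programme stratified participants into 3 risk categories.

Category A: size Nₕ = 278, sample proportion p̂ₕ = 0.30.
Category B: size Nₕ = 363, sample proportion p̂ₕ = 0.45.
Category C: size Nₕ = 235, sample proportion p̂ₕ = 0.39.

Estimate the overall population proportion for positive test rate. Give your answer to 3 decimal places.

N = 278 + 363 + 235 = 876.
Overall proportion = Σ (Nₕ/N)·p̂ₕ.
Σ Nₕp̂ₕ = 83.4 + 163.35 + 91.65 = 338.4.
338.4 / 876 = 0.38630... → 0.386.

0.386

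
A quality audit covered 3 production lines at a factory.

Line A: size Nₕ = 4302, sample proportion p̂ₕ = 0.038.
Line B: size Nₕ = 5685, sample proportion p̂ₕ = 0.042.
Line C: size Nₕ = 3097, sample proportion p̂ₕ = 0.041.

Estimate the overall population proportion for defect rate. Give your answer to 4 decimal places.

0.0404

N = 4302 + 5685 + 3097 = 13084.
Overall proportion = Σ (Nₕ/N)·p̂ₕ.
Σ Nₕp̂ₕ = 163.476 + 238.77 + 126.977 = 529.223.
529.223 / 13084 = 0.040448... → 0.0404.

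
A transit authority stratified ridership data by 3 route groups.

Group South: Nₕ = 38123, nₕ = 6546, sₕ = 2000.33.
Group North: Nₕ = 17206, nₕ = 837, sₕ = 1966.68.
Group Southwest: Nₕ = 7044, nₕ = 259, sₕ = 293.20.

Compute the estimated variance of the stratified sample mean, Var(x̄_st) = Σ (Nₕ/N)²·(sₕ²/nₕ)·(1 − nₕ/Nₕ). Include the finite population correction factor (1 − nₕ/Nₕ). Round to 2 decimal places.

N = 62373; Wₕ = Nₕ/N.
group South: (38123/62373)²·2000.33²/6546·(1 − 6546/38123) = 189.14374
group North: (17206/62373)²·1966.68²/837·(1 − 837/17206) = 334.54207
group Southwest: (7044/62373)²·293.20²/259·(1 − 259/7044) = 4.07760
Sum = 527.76341 → 527.76.

527.76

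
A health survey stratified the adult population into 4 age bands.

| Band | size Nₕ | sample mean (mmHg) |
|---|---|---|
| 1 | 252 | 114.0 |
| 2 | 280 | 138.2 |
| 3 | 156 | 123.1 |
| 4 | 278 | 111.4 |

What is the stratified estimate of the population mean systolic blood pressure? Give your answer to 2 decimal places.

x̄_st = (Σ Nₕx̄ₕ) / (Σ Nₕ) = (252·114.0 + 280·138.2 + 156·123.1 + 278·111.4) / 966
= 117596.8 / 966 = 121.7358... → 121.74.

121.74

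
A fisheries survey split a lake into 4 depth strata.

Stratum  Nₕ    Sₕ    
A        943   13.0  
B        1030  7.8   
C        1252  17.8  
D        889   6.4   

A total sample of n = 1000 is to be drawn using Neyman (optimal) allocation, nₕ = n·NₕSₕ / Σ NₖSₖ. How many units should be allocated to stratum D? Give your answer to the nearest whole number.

118

A: NₕSₕ = 943·13.0 = 12259
B: NₕSₕ = 1030·7.8 = 8034
C: NₕSₕ = 1252·17.8 = 22285.6
D: NₕSₕ = 889·6.4 = 5689.6
Σ NₕSₕ = 48268.2.
n_D = 1000·5689.6/48268.2 = 117.875... → 118.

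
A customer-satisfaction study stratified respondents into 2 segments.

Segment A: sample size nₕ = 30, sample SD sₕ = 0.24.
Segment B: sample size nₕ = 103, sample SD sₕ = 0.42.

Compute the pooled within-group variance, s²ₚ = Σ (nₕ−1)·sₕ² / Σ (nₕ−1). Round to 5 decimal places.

0.15010

A: (30−1)·0.24² = 29·0.0576 = 1.6704
B: (103−1)·0.42² = 102·0.1764 = 17.9928
Numerator = 19.6632; denominator = Σ(nₕ−1) = 131.
s²ₚ = 19.6632/131 = 0.1501008... → 0.15010.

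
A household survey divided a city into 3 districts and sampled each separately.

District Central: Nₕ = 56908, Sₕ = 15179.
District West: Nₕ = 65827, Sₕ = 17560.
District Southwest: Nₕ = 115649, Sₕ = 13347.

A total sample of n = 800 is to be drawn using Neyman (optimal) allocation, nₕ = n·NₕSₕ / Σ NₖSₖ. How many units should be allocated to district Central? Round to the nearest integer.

Central: NₕSₕ = 56908·15179 = 863806532
West: NₕSₕ = 65827·17560 = 1155922120
Southwest: NₕSₕ = 115649·13347 = 1543567203
Σ NₕSₕ = 3563295855.
n_Central = 800·863806532/3563295855 = 193.934... → 194.

194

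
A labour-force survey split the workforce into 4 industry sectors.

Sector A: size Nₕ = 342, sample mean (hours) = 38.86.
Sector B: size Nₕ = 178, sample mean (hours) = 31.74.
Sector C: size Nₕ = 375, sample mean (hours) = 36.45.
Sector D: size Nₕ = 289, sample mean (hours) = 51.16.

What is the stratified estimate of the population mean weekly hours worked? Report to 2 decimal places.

40.03

N = 1184; weights Wₕ = Nₕ/N = (0.2889, 0.1503, 0.3167, 0.2441).
x̄_st = Σ Wₕ·x̄ₕ = 0.2889·38.86 + 0.1503·31.74 + 0.3167·36.45 + 0.2441·51.16 ≈ 40.0286...
→ 40.03.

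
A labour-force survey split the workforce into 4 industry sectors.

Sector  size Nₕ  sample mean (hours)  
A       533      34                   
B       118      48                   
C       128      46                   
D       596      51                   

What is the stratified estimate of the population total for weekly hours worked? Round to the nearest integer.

Population total = Σ Nₕ·x̄ₕ (each stratum's size times its mean).
533·34 + 118·48 + 128·46 + 596·51 = 18122 + 5664 + 5888 + 30396 = 60070.

60070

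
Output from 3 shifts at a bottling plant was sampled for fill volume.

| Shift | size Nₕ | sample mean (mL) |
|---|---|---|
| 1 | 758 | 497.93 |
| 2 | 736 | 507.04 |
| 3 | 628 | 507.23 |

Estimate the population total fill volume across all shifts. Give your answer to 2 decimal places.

Estimate total by summing Nₕ·x̄ₕ over strata.
758·497.93 + 736·507.04 + 628·507.23 = 377430.94 + 373181.44 + 318540.44 = 1069152.82.

1069152.82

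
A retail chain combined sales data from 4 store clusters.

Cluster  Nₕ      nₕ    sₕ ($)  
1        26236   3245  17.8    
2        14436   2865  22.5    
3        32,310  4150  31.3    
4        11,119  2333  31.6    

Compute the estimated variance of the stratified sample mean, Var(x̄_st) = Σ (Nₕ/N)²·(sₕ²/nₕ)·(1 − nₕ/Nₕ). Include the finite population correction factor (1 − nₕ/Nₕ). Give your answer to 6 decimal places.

0.048779

N = 84101; Wₕ = Nₕ/N.
cluster 1: (26236/84101)²·17.8²/3245·(1 − 3245/26236) = 0.008326806
cluster 2: (14436/84101)²·22.5²/2865·(1 − 2865/14436) = 0.004173072
cluster 3: (32310/84101)²·31.3²/4150·(1 − 4150/32310) = 0.030367418
cluster 4: (11119/84101)²·31.6²/2333·(1 − 2333/11119) = 0.005911722
Sum = 0.048779019 → 0.048779.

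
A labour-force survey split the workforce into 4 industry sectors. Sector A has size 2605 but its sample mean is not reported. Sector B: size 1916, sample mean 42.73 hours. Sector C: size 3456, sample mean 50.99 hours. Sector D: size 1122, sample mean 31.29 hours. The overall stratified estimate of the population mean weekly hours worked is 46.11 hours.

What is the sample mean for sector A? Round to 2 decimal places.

48.50

N = 2605 + 1916 + 3456 + 1122 = 9099.
Overall total = μ·N = 46.11·9099 = 419554.89.
Subtract the known strata: 1916·42.73 + 3456·50.99 + 1122·31.29 = 293199.5.
Remaining total for sector A: 419554.89 − 293199.5 = 126355.39.
Divide by its size: 126355.39 / 2605 = 48.5049... → 48.50.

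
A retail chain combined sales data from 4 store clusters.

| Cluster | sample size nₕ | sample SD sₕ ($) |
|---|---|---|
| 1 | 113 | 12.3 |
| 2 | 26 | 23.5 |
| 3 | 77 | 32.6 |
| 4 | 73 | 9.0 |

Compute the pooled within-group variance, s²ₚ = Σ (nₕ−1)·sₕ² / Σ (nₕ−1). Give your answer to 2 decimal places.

411.76

1: (113−1)·12.3² = 112·151.29 = 16944.48
2: (26−1)·23.5² = 25·552.25 = 13806.25
3: (77−1)·32.6² = 76·1062.76 = 80769.76
4: (73−1)·9.0² = 72·81 = 5832
Numerator = 117352.49; denominator = Σ(nₕ−1) = 285.
s²ₚ = 117352.49/285 = 411.7631... → 411.76.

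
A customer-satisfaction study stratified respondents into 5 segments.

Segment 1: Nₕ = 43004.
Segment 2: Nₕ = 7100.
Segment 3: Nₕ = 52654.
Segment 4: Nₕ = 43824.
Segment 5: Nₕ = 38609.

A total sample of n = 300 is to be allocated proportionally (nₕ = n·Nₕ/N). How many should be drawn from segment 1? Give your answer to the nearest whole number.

N = 43004 + 7100 + 52654 + 43824 + 38609 = 185191.
n_1 = 300·43004/185191 = 69.664... → 70.

70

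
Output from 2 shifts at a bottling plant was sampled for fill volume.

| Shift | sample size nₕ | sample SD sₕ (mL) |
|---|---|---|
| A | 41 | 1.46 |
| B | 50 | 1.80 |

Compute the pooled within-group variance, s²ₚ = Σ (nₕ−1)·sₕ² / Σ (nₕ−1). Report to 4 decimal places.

Degrees of freedom: 40 + 49 = 89.
Σ(nₕ−1)sₕ² = 40·2.1316 + 49·3.24 = 244.024.
s²ₚ = 244.024 / 89 = 2.741843... → 2.7418.

2.7418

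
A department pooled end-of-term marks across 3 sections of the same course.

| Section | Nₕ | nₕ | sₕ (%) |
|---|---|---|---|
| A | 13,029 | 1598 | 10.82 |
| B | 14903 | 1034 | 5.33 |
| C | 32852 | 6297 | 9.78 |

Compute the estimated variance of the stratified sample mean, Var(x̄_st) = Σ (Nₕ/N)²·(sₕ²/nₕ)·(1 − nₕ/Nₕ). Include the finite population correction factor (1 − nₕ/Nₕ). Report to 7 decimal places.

N = 60784; Wₕ = Nₕ/N.
section A: (13029/60784)²·10.82²/1598·(1 − 1598/13029) = 0.0029532112
section B: (14903/60784)²·5.33²/1034·(1 − 1034/14903) = 0.0015370011
section C: (32852/60784)²·9.78²/6297·(1 − 6297/32852) = 0.0035865227
Sum = 0.0080767350 → 0.0080767.

0.0080767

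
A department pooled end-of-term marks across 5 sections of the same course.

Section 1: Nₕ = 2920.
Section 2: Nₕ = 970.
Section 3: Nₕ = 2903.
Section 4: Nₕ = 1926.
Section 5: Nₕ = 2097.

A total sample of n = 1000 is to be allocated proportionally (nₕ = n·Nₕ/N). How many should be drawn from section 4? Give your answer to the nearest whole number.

N = 2920 + 970 + 2903 + 1926 + 2097 = 10816.
n_4 = 1000·1926/10816 = 178.070... → 178.

178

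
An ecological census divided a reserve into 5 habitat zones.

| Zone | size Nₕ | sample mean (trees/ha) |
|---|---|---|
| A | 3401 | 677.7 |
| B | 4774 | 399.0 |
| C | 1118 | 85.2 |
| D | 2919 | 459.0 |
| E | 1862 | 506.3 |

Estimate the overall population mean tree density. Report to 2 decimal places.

N = 14074; weights Wₕ = Nₕ/N = (0.2417, 0.3392, 0.0794, 0.2074, 0.1323).
x̄_st = Σ Wₕ·x̄ₕ = 0.2417·677.7 + 0.3392·399.0 + 0.0794·85.2 + 0.2074·459.0 + 0.1323·506.3 ≈ 468.0609...
→ 468.06.

468.06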